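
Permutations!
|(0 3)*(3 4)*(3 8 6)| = 5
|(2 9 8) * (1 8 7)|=5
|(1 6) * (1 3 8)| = |(1 6 3 8)| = 4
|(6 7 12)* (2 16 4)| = |(2 16 4)(6 7 12)| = 3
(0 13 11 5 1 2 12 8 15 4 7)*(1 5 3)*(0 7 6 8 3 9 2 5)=(0 13 11 9 2 12 3 1 5)(4 6 8 15)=[13, 5, 12, 1, 6, 0, 8, 7, 15, 2, 10, 9, 3, 11, 14, 4]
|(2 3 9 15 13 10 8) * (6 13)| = 8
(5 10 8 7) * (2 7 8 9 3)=[0, 1, 7, 2, 4, 10, 6, 5, 8, 3, 9]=(2 7 5 10 9 3)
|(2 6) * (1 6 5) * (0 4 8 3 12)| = 20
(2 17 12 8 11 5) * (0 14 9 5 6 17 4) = (0 14 9 5 2 4)(6 17 12 8 11) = [14, 1, 4, 3, 0, 2, 17, 7, 11, 5, 10, 6, 8, 13, 9, 15, 16, 12]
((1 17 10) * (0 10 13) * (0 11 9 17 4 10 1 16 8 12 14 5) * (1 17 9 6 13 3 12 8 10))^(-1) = ((0 17 3 12 14 5)(1 4)(6 13 11)(10 16))^(-1) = (0 5 14 12 3 17)(1 4)(6 11 13)(10 16)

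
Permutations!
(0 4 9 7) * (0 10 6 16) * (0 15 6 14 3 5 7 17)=(0 4 9 17)(3 5 7 10 14)(6 16 15)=[4, 1, 2, 5, 9, 7, 16, 10, 8, 17, 14, 11, 12, 13, 3, 6, 15, 0]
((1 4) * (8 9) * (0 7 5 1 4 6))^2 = (9)(0 5 6 7 1)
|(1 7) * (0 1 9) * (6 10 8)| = 12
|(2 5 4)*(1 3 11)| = |(1 3 11)(2 5 4)| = 3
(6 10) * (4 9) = (4 9)(6 10) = [0, 1, 2, 3, 9, 5, 10, 7, 8, 4, 6]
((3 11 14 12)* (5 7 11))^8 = ((3 5 7 11 14 12))^8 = (3 7 14)(5 11 12)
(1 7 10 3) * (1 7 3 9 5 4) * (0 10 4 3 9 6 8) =(0 10 6 8)(1 9 5 3 7 4) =[10, 9, 2, 7, 1, 3, 8, 4, 0, 5, 6]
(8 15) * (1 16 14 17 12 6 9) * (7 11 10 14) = (1 16 7 11 10 14 17 12 6 9)(8 15) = [0, 16, 2, 3, 4, 5, 9, 11, 15, 1, 14, 10, 6, 13, 17, 8, 7, 12]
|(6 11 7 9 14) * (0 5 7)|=|(0 5 7 9 14 6 11)|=7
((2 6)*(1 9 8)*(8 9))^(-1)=(9)(1 8)(2 6)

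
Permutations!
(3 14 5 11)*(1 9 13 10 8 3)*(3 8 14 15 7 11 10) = [0, 9, 2, 15, 4, 10, 6, 11, 8, 13, 14, 1, 12, 3, 5, 7] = (1 9 13 3 15 7 11)(5 10 14)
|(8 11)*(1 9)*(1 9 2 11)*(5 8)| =5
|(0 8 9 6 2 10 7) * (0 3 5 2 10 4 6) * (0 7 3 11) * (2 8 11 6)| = |(0 11)(2 4)(3 5 8 9 7 6 10)| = 14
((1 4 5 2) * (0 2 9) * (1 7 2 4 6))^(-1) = (0 9 5 4)(1 6)(2 7)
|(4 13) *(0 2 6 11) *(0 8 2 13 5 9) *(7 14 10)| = 60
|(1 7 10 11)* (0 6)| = 4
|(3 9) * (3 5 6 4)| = |(3 9 5 6 4)| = 5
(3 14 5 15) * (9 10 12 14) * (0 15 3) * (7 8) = [15, 1, 2, 9, 4, 3, 6, 8, 7, 10, 12, 11, 14, 13, 5, 0] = (0 15)(3 9 10 12 14 5)(7 8)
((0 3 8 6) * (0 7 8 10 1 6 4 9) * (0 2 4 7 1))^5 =(0 10 3)(1 6)(2 9 4)(7 8)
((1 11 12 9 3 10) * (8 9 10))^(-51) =((1 11 12 10)(3 8 9))^(-51) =(1 11 12 10)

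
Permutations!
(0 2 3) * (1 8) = (0 2 3)(1 8) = [2, 8, 3, 0, 4, 5, 6, 7, 1]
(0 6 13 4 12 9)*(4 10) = (0 6 13 10 4 12 9) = [6, 1, 2, 3, 12, 5, 13, 7, 8, 0, 4, 11, 9, 10]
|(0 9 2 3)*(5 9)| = |(0 5 9 2 3)| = 5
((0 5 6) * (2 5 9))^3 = ((0 9 2 5 6))^3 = (0 5 9 6 2)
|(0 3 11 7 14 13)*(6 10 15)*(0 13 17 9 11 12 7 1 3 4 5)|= 24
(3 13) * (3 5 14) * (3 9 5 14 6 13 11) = (3 11)(5 6 13 14 9) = [0, 1, 2, 11, 4, 6, 13, 7, 8, 5, 10, 3, 12, 14, 9]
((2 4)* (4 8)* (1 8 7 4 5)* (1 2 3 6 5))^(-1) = (1 8)(2 5 6 3 4 7)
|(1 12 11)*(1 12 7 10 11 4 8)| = |(1 7 10 11 12 4 8)| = 7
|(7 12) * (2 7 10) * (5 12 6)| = |(2 7 6 5 12 10)| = 6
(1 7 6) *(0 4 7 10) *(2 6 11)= (0 4 7 11 2 6 1 10)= [4, 10, 6, 3, 7, 5, 1, 11, 8, 9, 0, 2]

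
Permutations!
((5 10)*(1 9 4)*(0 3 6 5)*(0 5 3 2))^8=(10)(1 4 9)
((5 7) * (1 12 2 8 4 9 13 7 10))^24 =(1 4 5 2 13)(7 12 9 10 8)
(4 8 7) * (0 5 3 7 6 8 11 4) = [5, 1, 2, 7, 11, 3, 8, 0, 6, 9, 10, 4] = (0 5 3 7)(4 11)(6 8)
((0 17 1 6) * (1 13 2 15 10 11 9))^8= (0 1 11 15 13)(2 17 6 9 10)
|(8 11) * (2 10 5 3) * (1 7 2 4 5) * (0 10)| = 30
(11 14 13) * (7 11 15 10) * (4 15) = [0, 1, 2, 3, 15, 5, 6, 11, 8, 9, 7, 14, 12, 4, 13, 10] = (4 15 10 7 11 14 13)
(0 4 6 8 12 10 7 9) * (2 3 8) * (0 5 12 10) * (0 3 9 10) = (0 4 6 2 9 5 12 3 8)(7 10) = [4, 1, 9, 8, 6, 12, 2, 10, 0, 5, 7, 11, 3]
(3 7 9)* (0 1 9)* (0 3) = (0 1 9)(3 7) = [1, 9, 2, 7, 4, 5, 6, 3, 8, 0]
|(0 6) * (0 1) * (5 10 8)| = 3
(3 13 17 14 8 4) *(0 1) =(0 1)(3 13 17 14 8 4) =[1, 0, 2, 13, 3, 5, 6, 7, 4, 9, 10, 11, 12, 17, 8, 15, 16, 14]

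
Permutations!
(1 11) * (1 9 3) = (1 11 9 3) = [0, 11, 2, 1, 4, 5, 6, 7, 8, 3, 10, 9]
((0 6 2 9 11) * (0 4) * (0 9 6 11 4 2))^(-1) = (0 6 2 11)(4 9)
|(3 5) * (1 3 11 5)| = |(1 3)(5 11)| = 2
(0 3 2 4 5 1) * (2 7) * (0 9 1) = (0 3 7 2 4 5)(1 9) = [3, 9, 4, 7, 5, 0, 6, 2, 8, 1]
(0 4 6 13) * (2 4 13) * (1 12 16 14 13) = [1, 12, 4, 3, 6, 5, 2, 7, 8, 9, 10, 11, 16, 0, 13, 15, 14] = (0 1 12 16 14 13)(2 4 6)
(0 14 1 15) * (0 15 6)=(15)(0 14 1 6)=[14, 6, 2, 3, 4, 5, 0, 7, 8, 9, 10, 11, 12, 13, 1, 15]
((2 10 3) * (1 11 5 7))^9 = (1 11 5 7)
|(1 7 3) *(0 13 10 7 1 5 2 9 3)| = |(0 13 10 7)(2 9 3 5)| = 4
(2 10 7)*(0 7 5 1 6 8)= (0 7 2 10 5 1 6 8)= [7, 6, 10, 3, 4, 1, 8, 2, 0, 9, 5]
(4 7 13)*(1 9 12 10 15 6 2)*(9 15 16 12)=(1 15 6 2)(4 7 13)(10 16 12)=[0, 15, 1, 3, 7, 5, 2, 13, 8, 9, 16, 11, 10, 4, 14, 6, 12]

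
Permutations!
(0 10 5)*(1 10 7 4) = [7, 10, 2, 3, 1, 0, 6, 4, 8, 9, 5] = (0 7 4 1 10 5)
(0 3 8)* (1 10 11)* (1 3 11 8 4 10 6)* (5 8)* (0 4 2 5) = (0 11 3 2 5 8 4 10)(1 6) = [11, 6, 5, 2, 10, 8, 1, 7, 4, 9, 0, 3]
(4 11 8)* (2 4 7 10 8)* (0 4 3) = (0 4 11 2 3)(7 10 8) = [4, 1, 3, 0, 11, 5, 6, 10, 7, 9, 8, 2]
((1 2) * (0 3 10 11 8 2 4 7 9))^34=(0 8 7 10 1)(2 9 11 4 3)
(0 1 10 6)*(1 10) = [10, 1, 2, 3, 4, 5, 0, 7, 8, 9, 6] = (0 10 6)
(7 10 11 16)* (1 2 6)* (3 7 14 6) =(1 2 3 7 10 11 16 14 6) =[0, 2, 3, 7, 4, 5, 1, 10, 8, 9, 11, 16, 12, 13, 6, 15, 14]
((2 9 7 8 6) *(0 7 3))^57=((0 7 8 6 2 9 3))^57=(0 7 8 6 2 9 3)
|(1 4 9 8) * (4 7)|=|(1 7 4 9 8)|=5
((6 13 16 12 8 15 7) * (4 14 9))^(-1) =((4 14 9)(6 13 16 12 8 15 7))^(-1) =(4 9 14)(6 7 15 8 12 16 13)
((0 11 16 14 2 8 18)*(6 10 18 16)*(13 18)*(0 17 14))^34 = ((0 11 6 10 13 18 17 14 2 8 16))^34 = (0 11 6 10 13 18 17 14 2 8 16)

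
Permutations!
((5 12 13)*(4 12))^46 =((4 12 13 5))^46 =(4 13)(5 12)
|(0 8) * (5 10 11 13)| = |(0 8)(5 10 11 13)| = 4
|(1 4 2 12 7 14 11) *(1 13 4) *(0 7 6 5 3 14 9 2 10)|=13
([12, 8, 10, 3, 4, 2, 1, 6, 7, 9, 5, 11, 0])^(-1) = [12, 6, 5, 3, 4, 10, 7, 8, 1, 9, 2, 11, 0]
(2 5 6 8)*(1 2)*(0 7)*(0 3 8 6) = (0 7 3 8 1 2 5) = [7, 2, 5, 8, 4, 0, 6, 3, 1]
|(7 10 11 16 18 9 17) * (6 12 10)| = 9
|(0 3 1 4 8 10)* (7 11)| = |(0 3 1 4 8 10)(7 11)| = 6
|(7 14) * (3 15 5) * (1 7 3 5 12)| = |(1 7 14 3 15 12)| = 6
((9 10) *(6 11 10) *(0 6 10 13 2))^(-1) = ((0 6 11 13 2)(9 10))^(-1) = (0 2 13 11 6)(9 10)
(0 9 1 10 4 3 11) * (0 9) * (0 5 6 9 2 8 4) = (0 5 6 9 1 10)(2 8 4 3 11) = [5, 10, 8, 11, 3, 6, 9, 7, 4, 1, 0, 2]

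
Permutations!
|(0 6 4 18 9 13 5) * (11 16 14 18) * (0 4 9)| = |(0 6 9 13 5 4 11 16 14 18)| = 10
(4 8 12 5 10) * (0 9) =[9, 1, 2, 3, 8, 10, 6, 7, 12, 0, 4, 11, 5] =(0 9)(4 8 12 5 10)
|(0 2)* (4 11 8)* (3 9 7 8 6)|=|(0 2)(3 9 7 8 4 11 6)|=14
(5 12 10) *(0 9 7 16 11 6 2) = (0 9 7 16 11 6 2)(5 12 10) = [9, 1, 0, 3, 4, 12, 2, 16, 8, 7, 5, 6, 10, 13, 14, 15, 11]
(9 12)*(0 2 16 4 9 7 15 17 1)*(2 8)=[8, 0, 16, 3, 9, 5, 6, 15, 2, 12, 10, 11, 7, 13, 14, 17, 4, 1]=(0 8 2 16 4 9 12 7 15 17 1)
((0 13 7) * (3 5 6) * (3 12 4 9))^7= ((0 13 7)(3 5 6 12 4 9))^7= (0 13 7)(3 5 6 12 4 9)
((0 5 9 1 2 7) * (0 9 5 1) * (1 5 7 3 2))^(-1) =((0 5 7 9)(2 3))^(-1) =(0 9 7 5)(2 3)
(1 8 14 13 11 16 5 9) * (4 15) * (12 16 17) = (1 8 14 13 11 17 12 16 5 9)(4 15) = [0, 8, 2, 3, 15, 9, 6, 7, 14, 1, 10, 17, 16, 11, 13, 4, 5, 12]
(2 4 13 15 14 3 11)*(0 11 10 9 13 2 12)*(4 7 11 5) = (0 5 4 2 7 11 12)(3 10 9 13 15 14) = [5, 1, 7, 10, 2, 4, 6, 11, 8, 13, 9, 12, 0, 15, 3, 14]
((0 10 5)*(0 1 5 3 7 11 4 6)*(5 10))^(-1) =((0 5 1 10 3 7 11 4 6))^(-1) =(0 6 4 11 7 3 10 1 5)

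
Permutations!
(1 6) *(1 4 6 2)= (1 2)(4 6)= [0, 2, 1, 3, 6, 5, 4]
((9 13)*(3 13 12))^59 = ((3 13 9 12))^59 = (3 12 9 13)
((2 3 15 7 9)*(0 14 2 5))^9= ((0 14 2 3 15 7 9 5))^9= (0 14 2 3 15 7 9 5)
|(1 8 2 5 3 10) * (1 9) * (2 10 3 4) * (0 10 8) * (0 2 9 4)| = |(0 10 4 9 1 2 5)| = 7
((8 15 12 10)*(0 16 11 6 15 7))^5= ((0 16 11 6 15 12 10 8 7))^5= (0 12 16 10 11 8 6 7 15)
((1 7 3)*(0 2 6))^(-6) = ((0 2 6)(1 7 3))^(-6) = (7)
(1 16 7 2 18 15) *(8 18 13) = (1 16 7 2 13 8 18 15) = [0, 16, 13, 3, 4, 5, 6, 2, 18, 9, 10, 11, 12, 8, 14, 1, 7, 17, 15]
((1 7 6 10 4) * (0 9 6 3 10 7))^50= (0 6 3 4)(1 9 7 10)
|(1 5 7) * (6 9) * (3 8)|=|(1 5 7)(3 8)(6 9)|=6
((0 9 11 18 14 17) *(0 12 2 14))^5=((0 9 11 18)(2 14 17 12))^5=(0 9 11 18)(2 14 17 12)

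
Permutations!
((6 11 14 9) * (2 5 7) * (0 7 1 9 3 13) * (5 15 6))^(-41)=(0 6 13 15 3 2 14 7 11)(1 9 5)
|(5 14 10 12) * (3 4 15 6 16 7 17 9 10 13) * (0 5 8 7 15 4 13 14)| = 6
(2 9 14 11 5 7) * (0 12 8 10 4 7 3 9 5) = (0 12 8 10 4 7 2 5 3 9 14 11) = [12, 1, 5, 9, 7, 3, 6, 2, 10, 14, 4, 0, 8, 13, 11]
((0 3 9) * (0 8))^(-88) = ((0 3 9 8))^(-88) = (9)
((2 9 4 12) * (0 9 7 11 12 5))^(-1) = ((0 9 4 5)(2 7 11 12))^(-1) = (0 5 4 9)(2 12 11 7)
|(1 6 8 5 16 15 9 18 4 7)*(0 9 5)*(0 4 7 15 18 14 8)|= 12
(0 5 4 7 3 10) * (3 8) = [5, 1, 2, 10, 7, 4, 6, 8, 3, 9, 0] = (0 5 4 7 8 3 10)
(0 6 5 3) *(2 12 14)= [6, 1, 12, 0, 4, 3, 5, 7, 8, 9, 10, 11, 14, 13, 2]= (0 6 5 3)(2 12 14)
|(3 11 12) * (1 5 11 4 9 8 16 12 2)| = 12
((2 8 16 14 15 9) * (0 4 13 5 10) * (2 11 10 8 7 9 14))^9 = ((0 4 13 5 8 16 2 7 9 11 10)(14 15))^9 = (0 11 7 16 5 4 10 9 2 8 13)(14 15)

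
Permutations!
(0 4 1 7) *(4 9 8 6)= (0 9 8 6 4 1 7)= [9, 7, 2, 3, 1, 5, 4, 0, 6, 8]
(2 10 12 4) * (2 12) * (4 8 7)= [0, 1, 10, 3, 12, 5, 6, 4, 7, 9, 2, 11, 8]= (2 10)(4 12 8 7)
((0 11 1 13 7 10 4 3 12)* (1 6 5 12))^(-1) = (0 12 5 6 11)(1 3 4 10 7 13)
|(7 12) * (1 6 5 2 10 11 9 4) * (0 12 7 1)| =10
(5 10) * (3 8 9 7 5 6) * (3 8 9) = (3 9 7 5 10 6 8) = [0, 1, 2, 9, 4, 10, 8, 5, 3, 7, 6]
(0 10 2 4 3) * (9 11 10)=(0 9 11 10 2 4 3)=[9, 1, 4, 0, 3, 5, 6, 7, 8, 11, 2, 10]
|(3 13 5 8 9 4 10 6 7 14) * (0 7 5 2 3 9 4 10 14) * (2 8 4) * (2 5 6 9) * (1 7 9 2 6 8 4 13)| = |(0 9 10 2 3 1 7)(4 14 6 8 5 13)| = 42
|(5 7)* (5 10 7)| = 2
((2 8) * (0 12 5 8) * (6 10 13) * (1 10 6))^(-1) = (0 2 8 5 12)(1 13 10)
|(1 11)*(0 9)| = |(0 9)(1 11)| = 2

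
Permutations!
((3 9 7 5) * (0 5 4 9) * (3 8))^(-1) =(0 3 8 5)(4 7 9)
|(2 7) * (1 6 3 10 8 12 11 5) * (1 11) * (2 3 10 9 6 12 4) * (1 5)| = 8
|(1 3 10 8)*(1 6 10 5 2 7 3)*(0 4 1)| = 12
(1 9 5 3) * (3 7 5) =(1 9 3)(5 7) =[0, 9, 2, 1, 4, 7, 6, 5, 8, 3]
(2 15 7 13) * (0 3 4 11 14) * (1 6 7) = (0 3 4 11 14)(1 6 7 13 2 15) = [3, 6, 15, 4, 11, 5, 7, 13, 8, 9, 10, 14, 12, 2, 0, 1]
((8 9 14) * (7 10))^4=((7 10)(8 9 14))^4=(8 9 14)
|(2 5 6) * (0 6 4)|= 5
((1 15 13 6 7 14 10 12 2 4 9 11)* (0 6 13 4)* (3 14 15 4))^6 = ((0 6 7 15 3 14 10 12 2)(1 4 9 11))^6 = (0 10 15)(1 9)(2 14 7)(3 6 12)(4 11)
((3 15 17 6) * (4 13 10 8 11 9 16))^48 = ((3 15 17 6)(4 13 10 8 11 9 16))^48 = (17)(4 16 9 11 8 10 13)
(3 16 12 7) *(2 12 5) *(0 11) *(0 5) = (0 11 5 2 12 7 3 16) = [11, 1, 12, 16, 4, 2, 6, 3, 8, 9, 10, 5, 7, 13, 14, 15, 0]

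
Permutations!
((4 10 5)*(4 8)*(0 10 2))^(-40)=((0 10 5 8 4 2))^(-40)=(0 5 4)(2 10 8)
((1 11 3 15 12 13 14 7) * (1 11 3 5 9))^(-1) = ((1 3 15 12 13 14 7 11 5 9))^(-1) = (1 9 5 11 7 14 13 12 15 3)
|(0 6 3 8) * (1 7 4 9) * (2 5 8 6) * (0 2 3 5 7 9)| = |(0 3 6 5 8 2 7 4)(1 9)| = 8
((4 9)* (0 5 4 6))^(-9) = (0 5 4 9 6)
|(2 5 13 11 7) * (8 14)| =|(2 5 13 11 7)(8 14)| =10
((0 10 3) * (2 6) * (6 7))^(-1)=(0 3 10)(2 6 7)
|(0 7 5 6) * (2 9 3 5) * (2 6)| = 12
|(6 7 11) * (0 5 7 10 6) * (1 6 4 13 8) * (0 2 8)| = |(0 5 7 11 2 8 1 6 10 4 13)| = 11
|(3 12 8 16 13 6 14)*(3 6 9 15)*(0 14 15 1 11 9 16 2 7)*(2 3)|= 6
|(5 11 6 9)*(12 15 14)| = 12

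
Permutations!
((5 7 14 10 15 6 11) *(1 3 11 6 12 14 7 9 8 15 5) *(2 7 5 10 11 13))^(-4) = ((1 3 13 2 7 5 9 8 15 12 14 11))^(-4) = (1 15 7)(2 11 8)(3 12 5)(9 13 14)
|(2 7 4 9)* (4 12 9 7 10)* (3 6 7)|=|(2 10 4 3 6 7 12 9)|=8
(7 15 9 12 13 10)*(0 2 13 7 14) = (0 2 13 10 14)(7 15 9 12) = [2, 1, 13, 3, 4, 5, 6, 15, 8, 12, 14, 11, 7, 10, 0, 9]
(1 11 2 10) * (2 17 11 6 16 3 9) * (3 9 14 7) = (1 6 16 9 2 10)(3 14 7)(11 17) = [0, 6, 10, 14, 4, 5, 16, 3, 8, 2, 1, 17, 12, 13, 7, 15, 9, 11]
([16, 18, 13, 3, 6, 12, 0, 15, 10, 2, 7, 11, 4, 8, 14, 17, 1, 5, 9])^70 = (0 13 5 1 10 4 9 15)(2 17 16 8 12 18 7 6)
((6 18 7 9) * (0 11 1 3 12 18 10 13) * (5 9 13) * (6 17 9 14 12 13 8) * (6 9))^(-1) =(0 13 3 1 11)(5 10 6 17 9 8 7 18 12 14)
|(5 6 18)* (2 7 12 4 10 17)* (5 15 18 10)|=|(2 7 12 4 5 6 10 17)(15 18)|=8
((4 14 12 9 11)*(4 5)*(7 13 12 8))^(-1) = (4 5 11 9 12 13 7 8 14)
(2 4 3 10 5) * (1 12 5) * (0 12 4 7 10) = (0 12 5 2 7 10 1 4 3) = [12, 4, 7, 0, 3, 2, 6, 10, 8, 9, 1, 11, 5]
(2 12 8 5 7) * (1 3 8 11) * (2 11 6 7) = (1 3 8 5 2 12 6 7 11) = [0, 3, 12, 8, 4, 2, 7, 11, 5, 9, 10, 1, 6]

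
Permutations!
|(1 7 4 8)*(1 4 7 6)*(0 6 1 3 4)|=|(0 6 3 4 8)|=5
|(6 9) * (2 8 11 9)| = |(2 8 11 9 6)| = 5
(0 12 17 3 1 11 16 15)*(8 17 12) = (0 8 17 3 1 11 16 15) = [8, 11, 2, 1, 4, 5, 6, 7, 17, 9, 10, 16, 12, 13, 14, 0, 15, 3]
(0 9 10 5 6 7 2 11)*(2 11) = [9, 1, 2, 3, 4, 6, 7, 11, 8, 10, 5, 0] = (0 9 10 5 6 7 11)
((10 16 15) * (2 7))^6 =(16)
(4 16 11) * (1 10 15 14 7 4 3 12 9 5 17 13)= (1 10 15 14 7 4 16 11 3 12 9 5 17 13)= [0, 10, 2, 12, 16, 17, 6, 4, 8, 5, 15, 3, 9, 1, 7, 14, 11, 13]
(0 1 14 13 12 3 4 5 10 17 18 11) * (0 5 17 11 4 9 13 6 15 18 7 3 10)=(0 1 14 6 15 18 4 17 7 3 9 13 12 10 11 5)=[1, 14, 2, 9, 17, 0, 15, 3, 8, 13, 11, 5, 10, 12, 6, 18, 16, 7, 4]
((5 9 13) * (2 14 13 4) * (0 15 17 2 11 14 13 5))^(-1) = (0 13 2 17 15)(4 9 5 14 11)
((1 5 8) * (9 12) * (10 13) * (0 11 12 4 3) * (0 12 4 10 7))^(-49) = ((0 11 4 3 12 9 10 13 7)(1 5 8))^(-49) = (0 9 11 10 4 13 3 7 12)(1 8 5)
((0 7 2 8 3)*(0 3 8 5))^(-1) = ((8)(0 7 2 5))^(-1) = (8)(0 5 2 7)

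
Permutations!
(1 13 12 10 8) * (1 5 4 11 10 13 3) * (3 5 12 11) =(1 5 4 3)(8 12 13 11 10) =[0, 5, 2, 1, 3, 4, 6, 7, 12, 9, 8, 10, 13, 11]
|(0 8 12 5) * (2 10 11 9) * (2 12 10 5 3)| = 9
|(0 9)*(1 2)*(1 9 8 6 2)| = 5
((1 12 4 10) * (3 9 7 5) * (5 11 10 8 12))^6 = ((1 5 3 9 7 11 10)(4 8 12))^6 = (12)(1 10 11 7 9 3 5)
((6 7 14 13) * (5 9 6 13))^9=((5 9 6 7 14))^9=(5 14 7 6 9)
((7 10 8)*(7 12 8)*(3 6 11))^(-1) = (3 11 6)(7 10)(8 12)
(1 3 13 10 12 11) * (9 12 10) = (1 3 13 9 12 11) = [0, 3, 2, 13, 4, 5, 6, 7, 8, 12, 10, 1, 11, 9]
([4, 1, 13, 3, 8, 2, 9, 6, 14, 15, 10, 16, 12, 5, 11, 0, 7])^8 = [9, 1, 5, 3, 15, 13, 16, 11, 0, 7, 10, 8, 12, 2, 4, 6, 14]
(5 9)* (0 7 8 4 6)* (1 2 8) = [7, 2, 8, 3, 6, 9, 0, 1, 4, 5] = (0 7 1 2 8 4 6)(5 9)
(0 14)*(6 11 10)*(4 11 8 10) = (0 14)(4 11)(6 8 10) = [14, 1, 2, 3, 11, 5, 8, 7, 10, 9, 6, 4, 12, 13, 0]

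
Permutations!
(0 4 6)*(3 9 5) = (0 4 6)(3 9 5) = [4, 1, 2, 9, 6, 3, 0, 7, 8, 5]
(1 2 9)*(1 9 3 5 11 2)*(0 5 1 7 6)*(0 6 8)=(0 5 11 2 3 1 7 8)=[5, 7, 3, 1, 4, 11, 6, 8, 0, 9, 10, 2]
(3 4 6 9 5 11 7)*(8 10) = (3 4 6 9 5 11 7)(8 10) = [0, 1, 2, 4, 6, 11, 9, 3, 10, 5, 8, 7]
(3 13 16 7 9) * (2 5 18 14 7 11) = (2 5 18 14 7 9 3 13 16 11) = [0, 1, 5, 13, 4, 18, 6, 9, 8, 3, 10, 2, 12, 16, 7, 15, 11, 17, 14]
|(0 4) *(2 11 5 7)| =|(0 4)(2 11 5 7)| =4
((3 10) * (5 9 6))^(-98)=((3 10)(5 9 6))^(-98)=(10)(5 9 6)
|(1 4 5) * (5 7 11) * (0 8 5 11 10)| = |(11)(0 8 5 1 4 7 10)| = 7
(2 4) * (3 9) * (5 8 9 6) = [0, 1, 4, 6, 2, 8, 5, 7, 9, 3] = (2 4)(3 6 5 8 9)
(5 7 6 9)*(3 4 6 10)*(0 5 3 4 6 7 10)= (0 5 10 4 7)(3 6 9)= [5, 1, 2, 6, 7, 10, 9, 0, 8, 3, 4]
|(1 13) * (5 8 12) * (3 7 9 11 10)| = |(1 13)(3 7 9 11 10)(5 8 12)| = 30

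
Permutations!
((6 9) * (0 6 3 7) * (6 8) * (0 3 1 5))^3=(0 9)(1 8)(3 7)(5 6)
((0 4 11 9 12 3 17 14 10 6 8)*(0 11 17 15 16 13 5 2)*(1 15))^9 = ((0 4 17 14 10 6 8 11 9 12 3 1 15 16 13 5 2))^9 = (0 12 4 3 17 1 14 15 10 16 6 13 8 5 11 2 9)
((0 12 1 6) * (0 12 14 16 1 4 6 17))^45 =(17)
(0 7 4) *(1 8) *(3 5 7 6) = (0 6 3 5 7 4)(1 8) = [6, 8, 2, 5, 0, 7, 3, 4, 1]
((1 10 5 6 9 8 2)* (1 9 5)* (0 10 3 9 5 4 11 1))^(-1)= ((0 10)(1 3 9 8 2 5 6 4 11))^(-1)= (0 10)(1 11 4 6 5 2 8 9 3)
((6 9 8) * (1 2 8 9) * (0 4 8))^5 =((9)(0 4 8 6 1 2))^5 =(9)(0 2 1 6 8 4)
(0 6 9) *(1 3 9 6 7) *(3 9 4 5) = (0 7 1 9)(3 4 5) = [7, 9, 2, 4, 5, 3, 6, 1, 8, 0]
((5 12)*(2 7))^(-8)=(12)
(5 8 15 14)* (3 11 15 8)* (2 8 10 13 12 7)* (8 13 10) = (2 13 12 7)(3 11 15 14 5) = [0, 1, 13, 11, 4, 3, 6, 2, 8, 9, 10, 15, 7, 12, 5, 14]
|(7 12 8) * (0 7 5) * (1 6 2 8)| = 8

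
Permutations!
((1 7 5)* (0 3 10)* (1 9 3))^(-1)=((0 1 7 5 9 3 10))^(-1)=(0 10 3 9 5 7 1)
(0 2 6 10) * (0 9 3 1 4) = [2, 4, 6, 1, 0, 5, 10, 7, 8, 3, 9] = (0 2 6 10 9 3 1 4)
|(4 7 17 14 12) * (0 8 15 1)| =20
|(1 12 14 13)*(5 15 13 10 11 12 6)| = 20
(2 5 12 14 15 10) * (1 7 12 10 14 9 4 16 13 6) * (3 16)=(1 7 12 9 4 3 16 13 6)(2 5 10)(14 15)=[0, 7, 5, 16, 3, 10, 1, 12, 8, 4, 2, 11, 9, 6, 15, 14, 13]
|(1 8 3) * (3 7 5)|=|(1 8 7 5 3)|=5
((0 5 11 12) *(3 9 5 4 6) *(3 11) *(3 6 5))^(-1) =(0 12 11 6 5 4)(3 9)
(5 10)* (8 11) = (5 10)(8 11) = [0, 1, 2, 3, 4, 10, 6, 7, 11, 9, 5, 8]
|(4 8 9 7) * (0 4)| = 5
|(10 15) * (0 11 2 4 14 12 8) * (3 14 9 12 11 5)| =|(0 5 3 14 11 2 4 9 12 8)(10 15)| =10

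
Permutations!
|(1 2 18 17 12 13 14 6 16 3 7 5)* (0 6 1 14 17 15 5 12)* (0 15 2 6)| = 22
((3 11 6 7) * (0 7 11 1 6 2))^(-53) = ((0 7 3 1 6 11 2))^(-53) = (0 1 2 3 11 7 6)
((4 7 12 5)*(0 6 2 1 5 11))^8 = (0 11 12 7 4 5 1 2 6)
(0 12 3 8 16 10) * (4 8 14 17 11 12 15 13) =(0 15 13 4 8 16 10)(3 14 17 11 12) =[15, 1, 2, 14, 8, 5, 6, 7, 16, 9, 0, 12, 3, 4, 17, 13, 10, 11]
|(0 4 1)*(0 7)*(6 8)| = 4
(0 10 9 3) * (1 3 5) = (0 10 9 5 1 3) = [10, 3, 2, 0, 4, 1, 6, 7, 8, 5, 9]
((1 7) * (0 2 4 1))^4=(0 7 1 4 2)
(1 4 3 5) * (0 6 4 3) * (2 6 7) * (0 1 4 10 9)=(0 7 2 6 10 9)(1 3 5 4)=[7, 3, 6, 5, 1, 4, 10, 2, 8, 0, 9]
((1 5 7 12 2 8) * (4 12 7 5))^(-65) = (12)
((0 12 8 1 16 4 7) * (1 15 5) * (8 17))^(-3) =(0 16 15 12 4 5 17 7 1 8)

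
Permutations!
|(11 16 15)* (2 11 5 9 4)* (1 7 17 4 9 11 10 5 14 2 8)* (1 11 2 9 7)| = |(2 10 5)(4 8 11 16 15 14 9 7 17)| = 9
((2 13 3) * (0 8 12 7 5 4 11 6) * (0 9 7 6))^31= (0 9 11 6 4 12 5 8 7)(2 13 3)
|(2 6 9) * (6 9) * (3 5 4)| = |(2 9)(3 5 4)| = 6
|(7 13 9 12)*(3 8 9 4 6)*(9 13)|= |(3 8 13 4 6)(7 9 12)|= 15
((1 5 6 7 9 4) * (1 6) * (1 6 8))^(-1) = ((1 5 6 7 9 4 8))^(-1) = (1 8 4 9 7 6 5)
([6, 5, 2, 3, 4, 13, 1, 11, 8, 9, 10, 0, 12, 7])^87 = [5, 7, 2, 3, 4, 11, 13, 6, 8, 9, 10, 1, 12, 0]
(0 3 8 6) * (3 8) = (0 8 6) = [8, 1, 2, 3, 4, 5, 0, 7, 6]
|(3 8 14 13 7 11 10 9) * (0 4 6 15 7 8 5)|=|(0 4 6 15 7 11 10 9 3 5)(8 14 13)|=30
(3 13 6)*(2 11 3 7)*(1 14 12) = [0, 14, 11, 13, 4, 5, 7, 2, 8, 9, 10, 3, 1, 6, 12] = (1 14 12)(2 11 3 13 6 7)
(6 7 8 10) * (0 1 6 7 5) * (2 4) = (0 1 6 5)(2 4)(7 8 10) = [1, 6, 4, 3, 2, 0, 5, 8, 10, 9, 7]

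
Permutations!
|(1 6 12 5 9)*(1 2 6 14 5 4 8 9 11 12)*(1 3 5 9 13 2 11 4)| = |(1 14 9 11 12)(2 6 3 5 4 8 13)| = 35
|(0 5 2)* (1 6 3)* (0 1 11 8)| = |(0 5 2 1 6 3 11 8)| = 8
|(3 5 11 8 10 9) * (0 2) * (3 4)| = 14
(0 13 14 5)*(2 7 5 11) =(0 13 14 11 2 7 5) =[13, 1, 7, 3, 4, 0, 6, 5, 8, 9, 10, 2, 12, 14, 11]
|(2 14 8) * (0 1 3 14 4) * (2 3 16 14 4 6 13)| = 21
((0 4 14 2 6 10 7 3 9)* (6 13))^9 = (0 9 3 7 10 6 13 2 14 4)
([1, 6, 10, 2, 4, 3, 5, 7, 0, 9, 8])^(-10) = [10, 8, 5, 6, 4, 1, 0, 7, 2, 9, 3]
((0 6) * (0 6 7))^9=(0 7)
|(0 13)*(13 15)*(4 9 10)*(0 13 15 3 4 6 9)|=|(15)(0 3 4)(6 9 10)|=3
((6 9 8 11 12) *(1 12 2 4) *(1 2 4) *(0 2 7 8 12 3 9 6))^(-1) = (0 12 9 3 1 2)(4 11 8 7)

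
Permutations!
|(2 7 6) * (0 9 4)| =|(0 9 4)(2 7 6)| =3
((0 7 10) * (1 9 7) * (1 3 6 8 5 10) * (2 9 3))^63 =(0 7 6 10 9 3 5 2 1 8)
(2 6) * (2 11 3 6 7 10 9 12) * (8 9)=[0, 1, 7, 6, 4, 5, 11, 10, 9, 12, 8, 3, 2]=(2 7 10 8 9 12)(3 6 11)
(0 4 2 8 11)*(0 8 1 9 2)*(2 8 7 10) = [4, 9, 1, 3, 0, 5, 6, 10, 11, 8, 2, 7] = (0 4)(1 9 8 11 7 10 2)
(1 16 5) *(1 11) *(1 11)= (1 16 5)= [0, 16, 2, 3, 4, 1, 6, 7, 8, 9, 10, 11, 12, 13, 14, 15, 5]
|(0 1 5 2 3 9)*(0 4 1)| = 6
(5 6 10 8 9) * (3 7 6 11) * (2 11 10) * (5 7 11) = [0, 1, 5, 11, 4, 10, 2, 6, 9, 7, 8, 3] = (2 5 10 8 9 7 6)(3 11)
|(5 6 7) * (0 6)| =4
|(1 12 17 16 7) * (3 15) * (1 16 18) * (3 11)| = |(1 12 17 18)(3 15 11)(7 16)| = 12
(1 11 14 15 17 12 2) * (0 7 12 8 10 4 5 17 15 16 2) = (0 7 12)(1 11 14 16 2)(4 5 17 8 10) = [7, 11, 1, 3, 5, 17, 6, 12, 10, 9, 4, 14, 0, 13, 16, 15, 2, 8]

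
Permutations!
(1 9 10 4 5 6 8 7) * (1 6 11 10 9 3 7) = (1 3 7 6 8)(4 5 11 10) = [0, 3, 2, 7, 5, 11, 8, 6, 1, 9, 4, 10]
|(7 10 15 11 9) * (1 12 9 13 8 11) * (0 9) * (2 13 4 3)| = |(0 9 7 10 15 1 12)(2 13 8 11 4 3)| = 42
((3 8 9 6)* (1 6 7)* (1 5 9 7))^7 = ((1 6 3 8 7 5 9))^7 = (9)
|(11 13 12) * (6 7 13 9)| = 6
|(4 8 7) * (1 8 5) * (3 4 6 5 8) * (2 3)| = 8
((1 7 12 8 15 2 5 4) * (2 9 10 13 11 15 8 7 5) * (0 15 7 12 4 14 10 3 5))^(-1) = ((0 15 9 3 5 14 10 13 11 7 4 1))^(-1) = (0 1 4 7 11 13 10 14 5 3 9 15)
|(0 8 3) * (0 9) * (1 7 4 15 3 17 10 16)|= 11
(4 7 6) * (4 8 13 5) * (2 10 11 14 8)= [0, 1, 10, 3, 7, 4, 2, 6, 13, 9, 11, 14, 12, 5, 8]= (2 10 11 14 8 13 5 4 7 6)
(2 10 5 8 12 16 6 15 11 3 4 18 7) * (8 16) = (2 10 5 16 6 15 11 3 4 18 7)(8 12) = [0, 1, 10, 4, 18, 16, 15, 2, 12, 9, 5, 3, 8, 13, 14, 11, 6, 17, 7]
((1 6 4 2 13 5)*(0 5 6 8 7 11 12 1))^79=(0 5)(1 12 11 7 8)(2 4 6 13)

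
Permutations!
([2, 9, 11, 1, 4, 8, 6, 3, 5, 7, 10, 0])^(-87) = [0, 9, 2, 1, 4, 8, 6, 3, 5, 7, 10, 11]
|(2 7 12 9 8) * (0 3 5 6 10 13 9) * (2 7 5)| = |(0 3 2 5 6 10 13 9 8 7 12)| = 11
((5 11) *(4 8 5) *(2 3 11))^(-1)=(2 5 8 4 11 3)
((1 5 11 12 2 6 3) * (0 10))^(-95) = ((0 10)(1 5 11 12 2 6 3))^(-95) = (0 10)(1 12 3 11 6 5 2)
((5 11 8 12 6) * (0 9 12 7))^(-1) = (0 7 8 11 5 6 12 9)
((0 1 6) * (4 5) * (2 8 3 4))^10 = (8)(0 1 6)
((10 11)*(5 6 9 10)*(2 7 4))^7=((2 7 4)(5 6 9 10 11))^7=(2 7 4)(5 9 11 6 10)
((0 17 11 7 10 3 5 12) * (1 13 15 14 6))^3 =((0 17 11 7 10 3 5 12)(1 13 15 14 6))^3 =(0 7 5 17 10 12 11 3)(1 14 13 6 15)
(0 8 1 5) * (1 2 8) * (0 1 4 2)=(0 4 2 8)(1 5)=[4, 5, 8, 3, 2, 1, 6, 7, 0]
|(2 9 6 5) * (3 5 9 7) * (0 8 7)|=|(0 8 7 3 5 2)(6 9)|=6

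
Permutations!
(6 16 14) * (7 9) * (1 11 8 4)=(1 11 8 4)(6 16 14)(7 9)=[0, 11, 2, 3, 1, 5, 16, 9, 4, 7, 10, 8, 12, 13, 6, 15, 14]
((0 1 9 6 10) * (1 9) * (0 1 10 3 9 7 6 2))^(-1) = (0 2 9 3 6 7)(1 10)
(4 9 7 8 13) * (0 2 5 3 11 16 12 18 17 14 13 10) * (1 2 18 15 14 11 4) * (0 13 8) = (0 18 17 11 16 12 15 14 8 10 13 1 2 5 3 4 9 7) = [18, 2, 5, 4, 9, 3, 6, 0, 10, 7, 13, 16, 15, 1, 8, 14, 12, 11, 17]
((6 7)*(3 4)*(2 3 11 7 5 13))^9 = ((2 3 4 11 7 6 5 13))^9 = (2 3 4 11 7 6 5 13)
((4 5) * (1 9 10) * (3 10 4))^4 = (1 3 4)(5 9 10)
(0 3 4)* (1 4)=(0 3 1 4)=[3, 4, 2, 1, 0]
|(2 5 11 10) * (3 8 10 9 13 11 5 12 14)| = 6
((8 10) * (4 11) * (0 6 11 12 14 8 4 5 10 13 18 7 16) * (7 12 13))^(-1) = ((0 6 11 5 10 4 13 18 12 14 8 7 16))^(-1) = (0 16 7 8 14 12 18 13 4 10 5 11 6)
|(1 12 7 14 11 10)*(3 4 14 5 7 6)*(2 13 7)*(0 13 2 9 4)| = 13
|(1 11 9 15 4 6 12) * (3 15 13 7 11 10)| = |(1 10 3 15 4 6 12)(7 11 9 13)| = 28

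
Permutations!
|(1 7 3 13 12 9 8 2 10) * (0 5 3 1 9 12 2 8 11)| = |(0 5 3 13 2 10 9 11)(1 7)| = 8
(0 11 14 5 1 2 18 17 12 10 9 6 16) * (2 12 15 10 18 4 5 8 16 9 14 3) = (0 11 3 2 4 5 1 12 18 17 15 10 14 8 16)(6 9) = [11, 12, 4, 2, 5, 1, 9, 7, 16, 6, 14, 3, 18, 13, 8, 10, 0, 15, 17]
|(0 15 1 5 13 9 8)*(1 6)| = 8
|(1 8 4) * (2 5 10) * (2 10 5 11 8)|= |(1 2 11 8 4)|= 5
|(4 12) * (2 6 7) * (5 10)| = 6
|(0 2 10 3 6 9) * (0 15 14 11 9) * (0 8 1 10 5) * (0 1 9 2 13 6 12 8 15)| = 14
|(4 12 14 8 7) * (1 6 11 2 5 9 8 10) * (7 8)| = |(1 6 11 2 5 9 7 4 12 14 10)| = 11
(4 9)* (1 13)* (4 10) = [0, 13, 2, 3, 9, 5, 6, 7, 8, 10, 4, 11, 12, 1] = (1 13)(4 9 10)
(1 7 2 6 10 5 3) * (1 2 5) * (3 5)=(1 7 3 2 6 10)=[0, 7, 6, 2, 4, 5, 10, 3, 8, 9, 1]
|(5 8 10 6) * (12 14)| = |(5 8 10 6)(12 14)| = 4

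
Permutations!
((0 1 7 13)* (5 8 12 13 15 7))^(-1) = (0 13 12 8 5 1)(7 15)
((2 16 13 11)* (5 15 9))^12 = (16)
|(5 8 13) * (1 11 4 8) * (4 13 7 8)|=4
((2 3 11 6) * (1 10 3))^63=(1 11)(2 3)(6 10)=((1 10 3 11 6 2))^63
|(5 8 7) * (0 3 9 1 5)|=7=|(0 3 9 1 5 8 7)|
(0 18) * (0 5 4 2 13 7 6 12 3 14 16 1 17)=(0 18 5 4 2 13 7 6 12 3 14 16 1 17)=[18, 17, 13, 14, 2, 4, 12, 6, 8, 9, 10, 11, 3, 7, 16, 15, 1, 0, 5]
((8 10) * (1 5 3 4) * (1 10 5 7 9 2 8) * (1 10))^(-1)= (10)(1 4 3 5 8 2 9 7)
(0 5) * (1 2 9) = (0 5)(1 2 9) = [5, 2, 9, 3, 4, 0, 6, 7, 8, 1]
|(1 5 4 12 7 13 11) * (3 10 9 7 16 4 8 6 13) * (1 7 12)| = 13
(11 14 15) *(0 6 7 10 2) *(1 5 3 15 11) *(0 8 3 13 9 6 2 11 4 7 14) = (0 2 8 3 15 1 5 13 9 6 14 4 7 10 11) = [2, 5, 8, 15, 7, 13, 14, 10, 3, 6, 11, 0, 12, 9, 4, 1]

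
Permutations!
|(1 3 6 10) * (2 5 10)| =6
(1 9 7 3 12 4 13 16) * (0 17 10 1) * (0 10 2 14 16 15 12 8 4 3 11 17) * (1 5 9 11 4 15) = (1 11 17 2 14 16 10 5 9 7 4 13)(3 8 15 12) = [0, 11, 14, 8, 13, 9, 6, 4, 15, 7, 5, 17, 3, 1, 16, 12, 10, 2]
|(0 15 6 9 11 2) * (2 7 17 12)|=9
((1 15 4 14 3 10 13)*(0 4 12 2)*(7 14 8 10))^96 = ((0 4 8 10 13 1 15 12 2)(3 7 14))^96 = (0 15 10)(1 8 2)(4 12 13)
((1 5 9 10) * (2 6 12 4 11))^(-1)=((1 5 9 10)(2 6 12 4 11))^(-1)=(1 10 9 5)(2 11 4 12 6)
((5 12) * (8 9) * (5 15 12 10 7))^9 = ((5 10 7)(8 9)(12 15))^9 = (8 9)(12 15)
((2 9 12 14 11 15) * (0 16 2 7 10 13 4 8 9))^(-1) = (0 2 16)(4 13 10 7 15 11 14 12 9 8)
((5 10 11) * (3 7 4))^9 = (11)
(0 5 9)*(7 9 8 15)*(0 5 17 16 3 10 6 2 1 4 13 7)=(0 17 16 3 10 6 2 1 4 13 7 9 5 8 15)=[17, 4, 1, 10, 13, 8, 2, 9, 15, 5, 6, 11, 12, 7, 14, 0, 3, 16]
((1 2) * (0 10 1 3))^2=(0 1 3 10 2)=((0 10 1 2 3))^2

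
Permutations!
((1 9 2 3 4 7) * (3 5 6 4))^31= ((1 9 2 5 6 4 7))^31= (1 5 7 2 4 9 6)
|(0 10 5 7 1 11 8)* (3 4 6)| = 21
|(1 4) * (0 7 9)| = |(0 7 9)(1 4)| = 6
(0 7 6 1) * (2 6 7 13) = (0 13 2 6 1) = [13, 0, 6, 3, 4, 5, 1, 7, 8, 9, 10, 11, 12, 2]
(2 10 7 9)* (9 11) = [0, 1, 10, 3, 4, 5, 6, 11, 8, 2, 7, 9] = (2 10 7 11 9)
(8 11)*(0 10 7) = [10, 1, 2, 3, 4, 5, 6, 0, 11, 9, 7, 8] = (0 10 7)(8 11)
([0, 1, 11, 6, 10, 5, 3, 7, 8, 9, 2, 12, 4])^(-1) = [0, 1, 10, 6, 12, 5, 3, 7, 8, 9, 4, 2, 11]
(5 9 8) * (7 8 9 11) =(5 11 7 8) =[0, 1, 2, 3, 4, 11, 6, 8, 5, 9, 10, 7]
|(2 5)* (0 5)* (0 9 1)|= |(0 5 2 9 1)|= 5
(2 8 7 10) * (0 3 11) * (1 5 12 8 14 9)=(0 3 11)(1 5 12 8 7 10 2 14 9)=[3, 5, 14, 11, 4, 12, 6, 10, 7, 1, 2, 0, 8, 13, 9]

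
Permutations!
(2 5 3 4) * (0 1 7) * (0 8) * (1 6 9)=[6, 7, 5, 4, 2, 3, 9, 8, 0, 1]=(0 6 9 1 7 8)(2 5 3 4)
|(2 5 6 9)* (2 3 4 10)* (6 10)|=|(2 5 10)(3 4 6 9)|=12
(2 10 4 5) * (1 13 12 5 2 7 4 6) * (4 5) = (1 13 12 4 2 10 6)(5 7) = [0, 13, 10, 3, 2, 7, 1, 5, 8, 9, 6, 11, 4, 12]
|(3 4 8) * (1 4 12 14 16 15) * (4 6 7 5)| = 11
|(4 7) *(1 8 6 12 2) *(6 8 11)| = |(1 11 6 12 2)(4 7)| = 10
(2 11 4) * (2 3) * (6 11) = [0, 1, 6, 2, 3, 5, 11, 7, 8, 9, 10, 4] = (2 6 11 4 3)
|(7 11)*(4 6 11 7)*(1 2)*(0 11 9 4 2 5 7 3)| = |(0 11 2 1 5 7 3)(4 6 9)| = 21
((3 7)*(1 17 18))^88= (1 17 18)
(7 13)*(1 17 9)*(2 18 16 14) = (1 17 9)(2 18 16 14)(7 13) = [0, 17, 18, 3, 4, 5, 6, 13, 8, 1, 10, 11, 12, 7, 2, 15, 14, 9, 16]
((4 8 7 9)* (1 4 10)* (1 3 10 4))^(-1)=(3 10)(4 9 7 8)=((3 10)(4 8 7 9))^(-1)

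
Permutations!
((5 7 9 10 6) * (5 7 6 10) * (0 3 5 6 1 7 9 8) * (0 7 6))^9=(10)(0 1)(3 6)(5 9)(7 8)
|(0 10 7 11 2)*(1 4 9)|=|(0 10 7 11 2)(1 4 9)|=15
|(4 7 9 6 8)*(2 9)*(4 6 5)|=10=|(2 9 5 4 7)(6 8)|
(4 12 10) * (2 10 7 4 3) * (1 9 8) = (1 9 8)(2 10 3)(4 12 7) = [0, 9, 10, 2, 12, 5, 6, 4, 1, 8, 3, 11, 7]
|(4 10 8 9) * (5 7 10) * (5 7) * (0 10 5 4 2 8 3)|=|(0 10 3)(2 8 9)(4 7 5)|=3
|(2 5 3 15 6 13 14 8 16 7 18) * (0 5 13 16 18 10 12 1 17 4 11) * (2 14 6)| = |(0 5 3 15 2 13 6 16 7 10 12 1 17 4 11)(8 18 14)| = 15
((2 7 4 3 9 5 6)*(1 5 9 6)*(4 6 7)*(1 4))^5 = ((9)(1 5 4 3 7 6 2))^5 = (9)(1 6 3 5 2 7 4)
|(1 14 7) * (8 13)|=|(1 14 7)(8 13)|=6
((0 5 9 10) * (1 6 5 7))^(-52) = ((0 7 1 6 5 9 10))^(-52) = (0 5 7 9 1 10 6)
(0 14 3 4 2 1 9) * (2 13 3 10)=(0 14 10 2 1 9)(3 4 13)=[14, 9, 1, 4, 13, 5, 6, 7, 8, 0, 2, 11, 12, 3, 10]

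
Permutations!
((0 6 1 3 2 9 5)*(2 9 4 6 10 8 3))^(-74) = ((0 10 8 3 9 5)(1 2 4 6))^(-74) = (0 9 8)(1 4)(2 6)(3 10 5)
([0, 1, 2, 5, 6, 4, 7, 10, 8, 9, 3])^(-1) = [0, 1, 2, 10, 5, 3, 4, 6, 8, 9, 7]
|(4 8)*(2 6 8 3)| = |(2 6 8 4 3)| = 5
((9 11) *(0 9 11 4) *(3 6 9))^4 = ((11)(0 3 6 9 4))^4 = (11)(0 4 9 6 3)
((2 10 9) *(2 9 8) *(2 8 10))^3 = ((10))^3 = (10)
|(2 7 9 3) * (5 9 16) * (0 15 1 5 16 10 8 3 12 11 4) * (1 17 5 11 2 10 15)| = 84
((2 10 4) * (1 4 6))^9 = ((1 4 2 10 6))^9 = (1 6 10 2 4)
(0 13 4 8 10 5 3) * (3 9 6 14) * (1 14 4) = [13, 14, 2, 0, 8, 9, 4, 7, 10, 6, 5, 11, 12, 1, 3] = (0 13 1 14 3)(4 8 10 5 9 6)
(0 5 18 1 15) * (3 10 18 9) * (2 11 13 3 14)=(0 5 9 14 2 11 13 3 10 18 1 15)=[5, 15, 11, 10, 4, 9, 6, 7, 8, 14, 18, 13, 12, 3, 2, 0, 16, 17, 1]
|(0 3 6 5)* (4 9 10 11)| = 4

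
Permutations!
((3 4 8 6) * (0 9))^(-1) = ((0 9)(3 4 8 6))^(-1) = (0 9)(3 6 8 4)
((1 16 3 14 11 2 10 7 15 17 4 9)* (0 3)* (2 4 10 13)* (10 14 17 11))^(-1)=(0 16 1 9 4 11 15 7 10 14 17 3)(2 13)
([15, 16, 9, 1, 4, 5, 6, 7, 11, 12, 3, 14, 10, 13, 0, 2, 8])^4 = [12, 14, 3, 11, 4, 5, 6, 7, 15, 1, 8, 2, 16, 13, 9, 10, 0]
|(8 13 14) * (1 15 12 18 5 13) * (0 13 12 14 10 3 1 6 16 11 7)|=|(0 13 10 3 1 15 14 8 6 16 11 7)(5 12 18)|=12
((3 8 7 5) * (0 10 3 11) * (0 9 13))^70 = ((0 10 3 8 7 5 11 9 13))^70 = (0 9 5 8 10 13 11 7 3)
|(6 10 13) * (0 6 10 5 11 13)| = |(0 6 5 11 13 10)| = 6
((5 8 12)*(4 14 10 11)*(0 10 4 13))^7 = ((0 10 11 13)(4 14)(5 8 12))^7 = (0 13 11 10)(4 14)(5 8 12)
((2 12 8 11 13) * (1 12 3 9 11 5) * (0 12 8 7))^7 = (0 12 7)(1 8 5)(2 9 13 3 11)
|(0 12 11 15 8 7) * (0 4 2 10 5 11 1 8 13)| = |(0 12 1 8 7 4 2 10 5 11 15 13)| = 12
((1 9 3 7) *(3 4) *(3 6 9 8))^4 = (4 6 9)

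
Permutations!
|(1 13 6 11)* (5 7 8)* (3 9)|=|(1 13 6 11)(3 9)(5 7 8)|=12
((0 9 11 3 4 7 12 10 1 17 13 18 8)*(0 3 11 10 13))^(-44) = ((0 9 10 1 17)(3 4 7 12 13 18 8))^(-44) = (0 9 10 1 17)(3 18 12 4 8 13 7)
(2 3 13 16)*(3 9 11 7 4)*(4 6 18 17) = (2 9 11 7 6 18 17 4 3 13 16) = [0, 1, 9, 13, 3, 5, 18, 6, 8, 11, 10, 7, 12, 16, 14, 15, 2, 4, 17]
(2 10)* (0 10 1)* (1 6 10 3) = (0 3 1)(2 6 10) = [3, 0, 6, 1, 4, 5, 10, 7, 8, 9, 2]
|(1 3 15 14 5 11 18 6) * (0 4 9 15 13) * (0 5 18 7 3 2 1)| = 70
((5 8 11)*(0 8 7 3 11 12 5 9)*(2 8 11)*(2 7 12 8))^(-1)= ((0 11 9)(3 7)(5 12))^(-1)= (0 9 11)(3 7)(5 12)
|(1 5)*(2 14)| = |(1 5)(2 14)| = 2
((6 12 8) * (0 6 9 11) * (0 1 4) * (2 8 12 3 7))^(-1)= (12)(0 4 1 11 9 8 2 7 3 6)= ((12)(0 6 3 7 2 8 9 11 1 4))^(-1)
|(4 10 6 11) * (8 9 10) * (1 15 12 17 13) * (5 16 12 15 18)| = |(1 18 5 16 12 17 13)(4 8 9 10 6 11)| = 42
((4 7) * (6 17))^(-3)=(4 7)(6 17)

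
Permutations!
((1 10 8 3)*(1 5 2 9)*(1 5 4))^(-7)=((1 10 8 3 4)(2 9 5))^(-7)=(1 3 10 4 8)(2 5 9)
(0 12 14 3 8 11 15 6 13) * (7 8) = [12, 1, 2, 7, 4, 5, 13, 8, 11, 9, 10, 15, 14, 0, 3, 6] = (0 12 14 3 7 8 11 15 6 13)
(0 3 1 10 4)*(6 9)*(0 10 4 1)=(0 3)(1 4 10)(6 9)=[3, 4, 2, 0, 10, 5, 9, 7, 8, 6, 1]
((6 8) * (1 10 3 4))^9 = (1 10 3 4)(6 8)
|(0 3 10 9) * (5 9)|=|(0 3 10 5 9)|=5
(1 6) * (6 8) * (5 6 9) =[0, 8, 2, 3, 4, 6, 1, 7, 9, 5] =(1 8 9 5 6)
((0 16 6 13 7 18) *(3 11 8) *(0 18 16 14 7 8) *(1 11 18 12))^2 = (0 7 6 8 18 1)(3 12 11 14 16 13)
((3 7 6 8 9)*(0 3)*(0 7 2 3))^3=(2 3)(6 7 9 8)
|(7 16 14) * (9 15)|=6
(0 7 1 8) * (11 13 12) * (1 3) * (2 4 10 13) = (0 7 3 1 8)(2 4 10 13 12 11) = [7, 8, 4, 1, 10, 5, 6, 3, 0, 9, 13, 2, 11, 12]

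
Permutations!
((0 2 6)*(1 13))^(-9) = ((0 2 6)(1 13))^(-9) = (1 13)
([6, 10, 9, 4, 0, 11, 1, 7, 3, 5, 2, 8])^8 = (0 8 9 1 4 11 2 6 3 5 10)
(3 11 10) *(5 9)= (3 11 10)(5 9)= [0, 1, 2, 11, 4, 9, 6, 7, 8, 5, 3, 10]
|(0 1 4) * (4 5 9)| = |(0 1 5 9 4)| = 5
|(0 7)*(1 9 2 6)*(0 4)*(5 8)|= |(0 7 4)(1 9 2 6)(5 8)|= 12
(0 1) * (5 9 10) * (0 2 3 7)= [1, 2, 3, 7, 4, 9, 6, 0, 8, 10, 5]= (0 1 2 3 7)(5 9 10)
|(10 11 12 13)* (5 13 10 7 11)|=|(5 13 7 11 12 10)|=6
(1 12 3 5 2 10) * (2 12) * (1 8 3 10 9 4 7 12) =[0, 2, 9, 5, 7, 1, 6, 12, 3, 4, 8, 11, 10] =(1 2 9 4 7 12 10 8 3 5)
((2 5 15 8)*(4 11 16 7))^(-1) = (2 8 15 5)(4 7 16 11)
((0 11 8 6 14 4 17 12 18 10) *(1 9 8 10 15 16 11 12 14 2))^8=(0 12 18 15 16 11 10)(1 6 9 2 8)(4 14 17)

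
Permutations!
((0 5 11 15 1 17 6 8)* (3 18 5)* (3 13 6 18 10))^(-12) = ((0 13 6 8)(1 17 18 5 11 15)(3 10))^(-12) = (18)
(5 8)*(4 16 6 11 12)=(4 16 6 11 12)(5 8)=[0, 1, 2, 3, 16, 8, 11, 7, 5, 9, 10, 12, 4, 13, 14, 15, 6]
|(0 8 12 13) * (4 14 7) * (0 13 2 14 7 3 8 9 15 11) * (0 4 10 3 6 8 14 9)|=12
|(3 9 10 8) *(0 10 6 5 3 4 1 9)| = 9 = |(0 10 8 4 1 9 6 5 3)|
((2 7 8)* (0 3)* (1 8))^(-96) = (8)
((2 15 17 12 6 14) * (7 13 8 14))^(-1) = (2 14 8 13 7 6 12 17 15)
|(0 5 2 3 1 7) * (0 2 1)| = |(0 5 1 7 2 3)| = 6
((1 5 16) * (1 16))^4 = (16)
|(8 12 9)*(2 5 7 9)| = |(2 5 7 9 8 12)| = 6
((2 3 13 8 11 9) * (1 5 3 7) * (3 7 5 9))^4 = (13)(1 7 5 2 9)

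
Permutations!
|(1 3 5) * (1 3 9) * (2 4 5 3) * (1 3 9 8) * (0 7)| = |(0 7)(1 8)(2 4 5)(3 9)| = 6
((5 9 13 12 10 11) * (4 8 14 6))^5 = (4 8 14 6)(5 11 10 12 13 9)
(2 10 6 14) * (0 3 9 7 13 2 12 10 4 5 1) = (0 3 9 7 13 2 4 5 1)(6 14 12 10) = [3, 0, 4, 9, 5, 1, 14, 13, 8, 7, 6, 11, 10, 2, 12]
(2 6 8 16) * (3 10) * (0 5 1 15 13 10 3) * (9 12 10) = (0 5 1 15 13 9 12 10)(2 6 8 16) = [5, 15, 6, 3, 4, 1, 8, 7, 16, 12, 0, 11, 10, 9, 14, 13, 2]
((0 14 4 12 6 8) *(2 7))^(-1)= ((0 14 4 12 6 8)(2 7))^(-1)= (0 8 6 12 4 14)(2 7)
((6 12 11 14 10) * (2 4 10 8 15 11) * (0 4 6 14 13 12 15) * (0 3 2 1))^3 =(0 14 2 11 1 10 3 15 12 4 8 6 13) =((0 4 10 14 8 3 2 6 15 11 13 12 1))^3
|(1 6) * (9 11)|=|(1 6)(9 11)|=2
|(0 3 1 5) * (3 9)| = 5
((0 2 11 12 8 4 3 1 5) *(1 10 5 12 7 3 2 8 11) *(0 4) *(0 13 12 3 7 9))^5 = (0 9 11 12 13 8)(1 2 4 5 10 3)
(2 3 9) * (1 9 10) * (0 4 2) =(0 4 2 3 10 1 9) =[4, 9, 3, 10, 2, 5, 6, 7, 8, 0, 1]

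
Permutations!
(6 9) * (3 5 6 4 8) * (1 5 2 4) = (1 5 6 9)(2 4 8 3) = [0, 5, 4, 2, 8, 6, 9, 7, 3, 1]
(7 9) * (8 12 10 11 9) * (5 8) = [0, 1, 2, 3, 4, 8, 6, 5, 12, 7, 11, 9, 10] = (5 8 12 10 11 9 7)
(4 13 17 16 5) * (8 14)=(4 13 17 16 5)(8 14)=[0, 1, 2, 3, 13, 4, 6, 7, 14, 9, 10, 11, 12, 17, 8, 15, 5, 16]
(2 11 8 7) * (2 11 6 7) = [0, 1, 6, 3, 4, 5, 7, 11, 2, 9, 10, 8] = (2 6 7 11 8)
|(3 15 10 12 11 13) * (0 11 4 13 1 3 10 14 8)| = |(0 11 1 3 15 14 8)(4 13 10 12)| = 28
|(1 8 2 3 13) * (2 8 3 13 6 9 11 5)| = |(1 3 6 9 11 5 2 13)| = 8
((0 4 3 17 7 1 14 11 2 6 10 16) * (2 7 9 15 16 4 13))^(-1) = ((0 13 2 6 10 4 3 17 9 15 16)(1 14 11 7))^(-1) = (0 16 15 9 17 3 4 10 6 2 13)(1 7 11 14)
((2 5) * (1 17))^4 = (17)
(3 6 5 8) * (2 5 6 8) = (2 5)(3 8) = [0, 1, 5, 8, 4, 2, 6, 7, 3]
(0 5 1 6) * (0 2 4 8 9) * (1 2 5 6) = (0 6 5 2 4 8 9) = [6, 1, 4, 3, 8, 2, 5, 7, 9, 0]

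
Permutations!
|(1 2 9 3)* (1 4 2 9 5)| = |(1 9 3 4 2 5)| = 6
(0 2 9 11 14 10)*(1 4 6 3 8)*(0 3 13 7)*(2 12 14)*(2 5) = (0 12 14 10 3 8 1 4 6 13 7)(2 9 11 5) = [12, 4, 9, 8, 6, 2, 13, 0, 1, 11, 3, 5, 14, 7, 10]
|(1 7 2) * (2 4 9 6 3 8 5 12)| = 10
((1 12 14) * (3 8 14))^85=((1 12 3 8 14))^85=(14)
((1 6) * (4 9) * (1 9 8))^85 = (9)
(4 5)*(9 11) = [0, 1, 2, 3, 5, 4, 6, 7, 8, 11, 10, 9] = (4 5)(9 11)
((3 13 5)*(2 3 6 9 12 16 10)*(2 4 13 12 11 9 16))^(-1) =(2 12 3)(4 10 16 6 5 13)(9 11)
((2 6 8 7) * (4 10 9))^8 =((2 6 8 7)(4 10 9))^8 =(4 9 10)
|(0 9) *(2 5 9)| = |(0 2 5 9)| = 4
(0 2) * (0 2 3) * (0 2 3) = (2 3) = [0, 1, 3, 2]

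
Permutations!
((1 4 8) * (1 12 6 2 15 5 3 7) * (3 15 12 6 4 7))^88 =((1 7)(2 12 4 8 6)(5 15))^88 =(15)(2 8 12 6 4)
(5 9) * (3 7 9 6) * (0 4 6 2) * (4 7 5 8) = [7, 1, 0, 5, 6, 2, 3, 9, 4, 8] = (0 7 9 8 4 6 3 5 2)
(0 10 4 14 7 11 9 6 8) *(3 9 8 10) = (0 3 9 6 10 4 14 7 11 8) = [3, 1, 2, 9, 14, 5, 10, 11, 0, 6, 4, 8, 12, 13, 7]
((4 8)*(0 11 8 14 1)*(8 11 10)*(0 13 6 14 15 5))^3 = ((0 10 8 4 15 5)(1 13 6 14))^3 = (0 4)(1 14 6 13)(5 8)(10 15)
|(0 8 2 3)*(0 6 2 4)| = |(0 8 4)(2 3 6)| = 3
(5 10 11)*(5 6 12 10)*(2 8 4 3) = (2 8 4 3)(6 12 10 11) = [0, 1, 8, 2, 3, 5, 12, 7, 4, 9, 11, 6, 10]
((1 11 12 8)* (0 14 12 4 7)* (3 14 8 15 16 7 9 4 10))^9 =(0 16 12 3 11 8 7 15 14 10 1)(4 9)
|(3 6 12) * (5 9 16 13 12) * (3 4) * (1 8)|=8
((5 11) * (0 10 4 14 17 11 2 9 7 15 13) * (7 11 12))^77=((0 10 4 14 17 12 7 15 13)(2 9 11 5))^77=(0 12 10 7 4 15 14 13 17)(2 9 11 5)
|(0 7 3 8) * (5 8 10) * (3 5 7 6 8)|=12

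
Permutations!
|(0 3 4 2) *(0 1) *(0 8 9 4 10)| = |(0 3 10)(1 8 9 4 2)| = 15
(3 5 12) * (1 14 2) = (1 14 2)(3 5 12) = [0, 14, 1, 5, 4, 12, 6, 7, 8, 9, 10, 11, 3, 13, 2]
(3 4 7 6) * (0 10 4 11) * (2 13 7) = (0 10 4 2 13 7 6 3 11) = [10, 1, 13, 11, 2, 5, 3, 6, 8, 9, 4, 0, 12, 7]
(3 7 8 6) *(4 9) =(3 7 8 6)(4 9) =[0, 1, 2, 7, 9, 5, 3, 8, 6, 4]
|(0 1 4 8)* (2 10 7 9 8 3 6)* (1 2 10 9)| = |(0 2 9 8)(1 4 3 6 10 7)| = 12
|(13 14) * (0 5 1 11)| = |(0 5 1 11)(13 14)| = 4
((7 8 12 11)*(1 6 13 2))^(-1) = (1 2 13 6)(7 11 12 8)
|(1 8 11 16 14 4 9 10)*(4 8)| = 4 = |(1 4 9 10)(8 11 16 14)|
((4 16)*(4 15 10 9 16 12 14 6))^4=(16)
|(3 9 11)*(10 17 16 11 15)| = |(3 9 15 10 17 16 11)| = 7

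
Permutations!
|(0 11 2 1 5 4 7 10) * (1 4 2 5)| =7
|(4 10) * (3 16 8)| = 6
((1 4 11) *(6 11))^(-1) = ((1 4 6 11))^(-1) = (1 11 6 4)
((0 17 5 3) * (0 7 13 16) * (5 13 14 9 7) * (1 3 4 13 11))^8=(0 16 13 4 5 3 1 11 17)(7 9 14)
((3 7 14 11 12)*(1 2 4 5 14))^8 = ((1 2 4 5 14 11 12 3 7))^8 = (1 7 3 12 11 14 5 4 2)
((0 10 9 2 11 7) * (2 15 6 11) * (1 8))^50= (0 10 9 15 6 11 7)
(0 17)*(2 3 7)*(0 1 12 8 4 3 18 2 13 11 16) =(0 17 1 12 8 4 3 7 13 11 16)(2 18) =[17, 12, 18, 7, 3, 5, 6, 13, 4, 9, 10, 16, 8, 11, 14, 15, 0, 1, 2]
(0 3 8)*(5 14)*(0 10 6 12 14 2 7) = (0 3 8 10 6 12 14 5 2 7) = [3, 1, 7, 8, 4, 2, 12, 0, 10, 9, 6, 11, 14, 13, 5]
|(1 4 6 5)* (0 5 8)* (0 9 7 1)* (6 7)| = 6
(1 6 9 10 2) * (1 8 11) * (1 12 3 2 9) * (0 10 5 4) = [10, 6, 8, 2, 0, 4, 1, 7, 11, 5, 9, 12, 3] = (0 10 9 5 4)(1 6)(2 8 11 12 3)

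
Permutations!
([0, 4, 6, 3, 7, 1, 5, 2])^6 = [0, 1, 2, 3, 4, 5, 6, 7]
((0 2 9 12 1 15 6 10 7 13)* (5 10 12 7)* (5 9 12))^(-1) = ((0 2 12 1 15 6 5 10 9 7 13))^(-1) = (0 13 7 9 10 5 6 15 1 12 2)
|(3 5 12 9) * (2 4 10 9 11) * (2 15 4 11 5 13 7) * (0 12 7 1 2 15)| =13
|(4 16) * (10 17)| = |(4 16)(10 17)| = 2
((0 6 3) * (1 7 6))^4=(0 3 6 7 1)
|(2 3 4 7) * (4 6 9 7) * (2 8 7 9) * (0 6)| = |(9)(0 6 2 3)(7 8)| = 4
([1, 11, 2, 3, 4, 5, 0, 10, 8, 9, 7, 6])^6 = [11, 6, 2, 3, 4, 5, 1, 7, 8, 9, 10, 0]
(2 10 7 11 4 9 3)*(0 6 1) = (0 6 1)(2 10 7 11 4 9 3) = [6, 0, 10, 2, 9, 5, 1, 11, 8, 3, 7, 4]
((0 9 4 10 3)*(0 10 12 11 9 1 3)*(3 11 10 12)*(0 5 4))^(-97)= ((0 1 11 9)(3 12 10 5 4))^(-97)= (0 9 11 1)(3 5 12 4 10)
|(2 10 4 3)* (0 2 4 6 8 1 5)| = 14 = |(0 2 10 6 8 1 5)(3 4)|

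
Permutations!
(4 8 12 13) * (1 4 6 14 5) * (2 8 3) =(1 4 3 2 8 12 13 6 14 5) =[0, 4, 8, 2, 3, 1, 14, 7, 12, 9, 10, 11, 13, 6, 5]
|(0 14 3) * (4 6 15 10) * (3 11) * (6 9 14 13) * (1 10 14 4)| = |(0 13 6 15 14 11 3)(1 10)(4 9)| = 14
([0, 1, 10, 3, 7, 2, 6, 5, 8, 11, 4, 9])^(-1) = (2 5 7 4 10)(9 11)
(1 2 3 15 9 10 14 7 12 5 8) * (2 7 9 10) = (1 7 12 5 8)(2 3 15 10 14 9) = [0, 7, 3, 15, 4, 8, 6, 12, 1, 2, 14, 11, 5, 13, 9, 10]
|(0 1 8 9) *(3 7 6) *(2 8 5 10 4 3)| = 11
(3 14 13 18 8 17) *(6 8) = [0, 1, 2, 14, 4, 5, 8, 7, 17, 9, 10, 11, 12, 18, 13, 15, 16, 3, 6] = (3 14 13 18 6 8 17)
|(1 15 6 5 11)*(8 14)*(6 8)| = |(1 15 8 14 6 5 11)| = 7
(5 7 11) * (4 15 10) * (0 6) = (0 6)(4 15 10)(5 7 11) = [6, 1, 2, 3, 15, 7, 0, 11, 8, 9, 4, 5, 12, 13, 14, 10]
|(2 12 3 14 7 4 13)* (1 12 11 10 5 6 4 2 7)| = |(1 12 3 14)(2 11 10 5 6 4 13 7)| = 8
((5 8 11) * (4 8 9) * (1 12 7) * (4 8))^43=(1 12 7)(5 11 8 9)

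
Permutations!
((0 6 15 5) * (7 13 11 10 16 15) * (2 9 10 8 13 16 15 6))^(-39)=(16)(0 10)(2 15)(5 9)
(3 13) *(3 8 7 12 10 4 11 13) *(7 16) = (4 11 13 8 16 7 12 10) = [0, 1, 2, 3, 11, 5, 6, 12, 16, 9, 4, 13, 10, 8, 14, 15, 7]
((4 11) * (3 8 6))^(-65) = (3 8 6)(4 11) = ((3 8 6)(4 11))^(-65)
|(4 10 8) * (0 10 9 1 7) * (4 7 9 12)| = 4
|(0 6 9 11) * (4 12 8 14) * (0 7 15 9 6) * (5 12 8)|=12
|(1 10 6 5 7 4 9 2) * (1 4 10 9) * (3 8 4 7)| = 10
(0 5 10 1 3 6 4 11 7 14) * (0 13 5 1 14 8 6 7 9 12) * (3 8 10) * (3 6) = (0 1 8 3 7 10 14 13 5 6 4 11 9 12) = [1, 8, 2, 7, 11, 6, 4, 10, 3, 12, 14, 9, 0, 5, 13]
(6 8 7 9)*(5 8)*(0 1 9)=(0 1 9 6 5 8 7)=[1, 9, 2, 3, 4, 8, 5, 0, 7, 6]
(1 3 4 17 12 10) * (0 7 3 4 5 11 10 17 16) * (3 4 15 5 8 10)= (0 7 4 16)(1 15 5 11 3 8 10)(12 17)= [7, 15, 2, 8, 16, 11, 6, 4, 10, 9, 1, 3, 17, 13, 14, 5, 0, 12]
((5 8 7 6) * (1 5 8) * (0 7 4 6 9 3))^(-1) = (0 3 9 7)(1 5)(4 8 6)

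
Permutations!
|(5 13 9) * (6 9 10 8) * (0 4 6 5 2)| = |(0 4 6 9 2)(5 13 10 8)| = 20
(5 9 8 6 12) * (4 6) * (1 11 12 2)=(1 11 12 5 9 8 4 6 2)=[0, 11, 1, 3, 6, 9, 2, 7, 4, 8, 10, 12, 5]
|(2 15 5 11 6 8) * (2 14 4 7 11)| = 6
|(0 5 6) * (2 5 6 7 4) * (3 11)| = |(0 6)(2 5 7 4)(3 11)| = 4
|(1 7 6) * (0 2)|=|(0 2)(1 7 6)|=6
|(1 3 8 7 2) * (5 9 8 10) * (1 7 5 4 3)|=6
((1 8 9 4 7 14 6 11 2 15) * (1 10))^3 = (1 4 6 15 8 7 11 10 9 14 2)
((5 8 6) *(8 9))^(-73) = ((5 9 8 6))^(-73) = (5 6 8 9)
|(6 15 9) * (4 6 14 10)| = 6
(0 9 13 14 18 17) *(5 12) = (0 9 13 14 18 17)(5 12) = [9, 1, 2, 3, 4, 12, 6, 7, 8, 13, 10, 11, 5, 14, 18, 15, 16, 0, 17]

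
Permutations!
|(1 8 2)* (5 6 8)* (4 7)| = |(1 5 6 8 2)(4 7)| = 10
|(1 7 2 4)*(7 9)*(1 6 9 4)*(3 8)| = |(1 4 6 9 7 2)(3 8)| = 6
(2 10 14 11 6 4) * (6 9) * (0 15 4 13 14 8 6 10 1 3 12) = (0 15 4 2 1 3 12)(6 13 14 11 9 10 8) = [15, 3, 1, 12, 2, 5, 13, 7, 6, 10, 8, 9, 0, 14, 11, 4]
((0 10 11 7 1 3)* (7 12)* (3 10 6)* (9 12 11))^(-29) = ((0 6 3)(1 10 9 12 7))^(-29) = (0 6 3)(1 10 9 12 7)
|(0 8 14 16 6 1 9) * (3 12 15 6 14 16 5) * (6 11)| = |(0 8 16 14 5 3 12 15 11 6 1 9)| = 12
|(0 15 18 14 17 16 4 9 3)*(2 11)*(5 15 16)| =10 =|(0 16 4 9 3)(2 11)(5 15 18 14 17)|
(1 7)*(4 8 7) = (1 4 8 7) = [0, 4, 2, 3, 8, 5, 6, 1, 7]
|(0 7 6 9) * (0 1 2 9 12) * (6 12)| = 3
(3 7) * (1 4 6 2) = (1 4 6 2)(3 7) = [0, 4, 1, 7, 6, 5, 2, 3]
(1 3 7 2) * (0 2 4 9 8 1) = (0 2)(1 3 7 4 9 8) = [2, 3, 0, 7, 9, 5, 6, 4, 1, 8]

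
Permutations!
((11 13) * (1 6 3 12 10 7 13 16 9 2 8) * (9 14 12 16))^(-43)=((1 6 3 16 14 12 10 7 13 11 9 2 8))^(-43)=(1 11 12 6 9 10 3 2 7 16 8 13 14)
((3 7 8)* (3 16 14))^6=((3 7 8 16 14))^6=(3 7 8 16 14)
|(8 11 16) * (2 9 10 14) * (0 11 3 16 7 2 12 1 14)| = |(0 11 7 2 9 10)(1 14 12)(3 16 8)| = 6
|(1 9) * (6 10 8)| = 6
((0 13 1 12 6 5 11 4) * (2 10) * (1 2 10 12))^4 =((0 13 2 12 6 5 11 4))^4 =(0 6)(2 11)(4 12)(5 13)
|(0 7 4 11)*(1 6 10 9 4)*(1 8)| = |(0 7 8 1 6 10 9 4 11)| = 9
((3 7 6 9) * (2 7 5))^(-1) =((2 7 6 9 3 5))^(-1) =(2 5 3 9 6 7)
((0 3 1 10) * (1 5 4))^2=((0 3 5 4 1 10))^2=(0 5 1)(3 4 10)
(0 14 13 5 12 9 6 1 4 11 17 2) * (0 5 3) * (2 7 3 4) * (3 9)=(0 14 13 4 11 17 7 9 6 1 2 5 12 3)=[14, 2, 5, 0, 11, 12, 1, 9, 8, 6, 10, 17, 3, 4, 13, 15, 16, 7]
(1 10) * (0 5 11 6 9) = [5, 10, 2, 3, 4, 11, 9, 7, 8, 0, 1, 6] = (0 5 11 6 9)(1 10)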